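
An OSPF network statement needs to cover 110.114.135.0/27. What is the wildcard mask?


Subnet mask: 255.255.255.224
Wildcard = 255.255.255.255 - subnet mask
255 - 255 = 0
255 - 255 = 0
255 - 255 = 0
255 - 224 = 31
Wildcard: 0.0.0.31


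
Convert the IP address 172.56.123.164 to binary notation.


172 = 10101100
56 = 00111000
123 = 01111011
164 = 10100100
Binary: 10101100.00111000.01111011.10100100


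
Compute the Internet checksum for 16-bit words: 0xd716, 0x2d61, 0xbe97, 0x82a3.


Sum all words (with carry folding):
+ 0xd716 = 0xd716
+ 0x2d61 = 0x0478
+ 0xbe97 = 0xc30f
+ 0x82a3 = 0x45b3
One's complement: ~0x45b3
Checksum = 0xba4c


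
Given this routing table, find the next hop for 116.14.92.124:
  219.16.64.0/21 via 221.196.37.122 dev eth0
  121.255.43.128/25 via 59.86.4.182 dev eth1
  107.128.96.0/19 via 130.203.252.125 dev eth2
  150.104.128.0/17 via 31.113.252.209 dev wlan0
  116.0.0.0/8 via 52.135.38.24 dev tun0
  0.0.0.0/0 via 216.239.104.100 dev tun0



Longest prefix match for 116.14.92.124:
  /21 219.16.64.0: no
  /25 121.255.43.128: no
  /19 107.128.96.0: no
  /17 150.104.128.0: no
  /8 116.0.0.0: MATCH
  /0 0.0.0.0: MATCH
Selected: next-hop 52.135.38.24 via tun0 (matched /8)


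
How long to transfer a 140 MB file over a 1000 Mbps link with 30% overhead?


Effective throughput = 1000 * (1 - 30/100) = 700 Mbps
File size in Mb = 140 * 8 = 1120 Mb
Time = 1120 / 700
Time = 1.6 seconds


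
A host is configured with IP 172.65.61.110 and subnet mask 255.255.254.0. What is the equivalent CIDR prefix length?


Binary: 11111111.11111111.11111110.00000000
Count leading 1s
Prefix: /23


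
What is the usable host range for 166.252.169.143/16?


Network: 166.252.0.0
Broadcast: 166.252.255.255
First usable = network + 1
Last usable = broadcast - 1
Range: 166.252.0.1 to 166.252.255.254


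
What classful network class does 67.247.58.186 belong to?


First octet: 67
Binary: 01000011
0xxxxxxx -> Class A (1-126)
Class A, default mask 255.0.0.0 (/8)


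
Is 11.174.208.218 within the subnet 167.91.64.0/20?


Subnet network: 167.91.64.0
Test IP AND mask: 11.174.208.0
No, 11.174.208.218 is not in 167.91.64.0/20


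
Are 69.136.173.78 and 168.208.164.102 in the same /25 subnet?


Mask: 255.255.255.128
69.136.173.78 AND mask = 69.136.173.0
168.208.164.102 AND mask = 168.208.164.0
No, different subnets (69.136.173.0 vs 168.208.164.0)


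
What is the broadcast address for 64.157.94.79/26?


Network: 64.157.94.64/26
Host bits = 6
Set all host bits to 1:
Broadcast: 64.157.94.127


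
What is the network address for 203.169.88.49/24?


IP:   11001011.10101001.01011000.00110001
Mask: 11111111.11111111.11111111.00000000
AND operation:
Net:  11001011.10101001.01011000.00000000
Network: 203.169.88.0/24


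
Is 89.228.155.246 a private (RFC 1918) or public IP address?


RFC 1918 private ranges:
  10.0.0.0/8 (10.0.0.0 - 10.255.255.255)
  172.16.0.0/12 (172.16.0.0 - 172.31.255.255)
  192.168.0.0/16 (192.168.0.0 - 192.168.255.255)
Public (not in any RFC 1918 range)


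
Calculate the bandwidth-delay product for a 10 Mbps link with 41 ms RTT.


BDP = bandwidth * RTT
= 10 Mbps * 41 ms
= 10 * 1e6 * 41 / 1000 bits
= 410000 bits
= 51250 bytes
= 50.0488 KB
BDP = 410000 bits (51250 bytes)


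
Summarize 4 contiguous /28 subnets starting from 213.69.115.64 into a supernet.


Original prefix: /28
Number of subnets: 4 = 2^2
New prefix = 28 - 2 = 26
Supernet: 213.69.115.64/26


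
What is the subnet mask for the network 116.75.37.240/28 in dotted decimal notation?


/28 means 28 network bits, 4 host bits
Binary: 11111111111111111111111111110000
Mask: 255.255.255.240


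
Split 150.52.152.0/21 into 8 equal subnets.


New prefix = 21 + 3 = 24
Each subnet has 256 addresses
  150.52.152.0/24
  150.52.153.0/24
  150.52.154.0/24
  150.52.155.0/24
  150.52.156.0/24
  150.52.157.0/24
  150.52.158.0/24
  150.52.159.0/24
Subnets: 150.52.152.0/24, 150.52.153.0/24, 150.52.154.0/24, 150.52.155.0/24, 150.52.156.0/24, 150.52.157.0/24, 150.52.158.0/24, 150.52.159.0/24


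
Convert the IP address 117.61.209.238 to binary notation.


117 = 01110101
61 = 00111101
209 = 11010001
238 = 11101110
Binary: 01110101.00111101.11010001.11101110


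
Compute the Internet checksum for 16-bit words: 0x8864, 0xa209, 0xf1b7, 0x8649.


Sum all words (with carry folding):
+ 0x8864 = 0x8864
+ 0xa209 = 0x2a6e
+ 0xf1b7 = 0x1c26
+ 0x8649 = 0xa26f
One's complement: ~0xa26f
Checksum = 0x5d90


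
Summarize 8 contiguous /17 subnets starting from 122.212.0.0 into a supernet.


Original prefix: /17
Number of subnets: 8 = 2^3
New prefix = 17 - 3 = 14
Supernet: 122.212.0.0/14


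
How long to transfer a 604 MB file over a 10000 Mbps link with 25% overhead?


Effective throughput = 10000 * (1 - 25/100) = 7500 Mbps
File size in Mb = 604 * 8 = 4832 Mb
Time = 4832 / 7500
Time = 0.6443 seconds


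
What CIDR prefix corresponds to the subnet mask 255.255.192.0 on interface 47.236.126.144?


Binary: 11111111.11111111.11000000.00000000
Count leading 1s
Prefix: /18


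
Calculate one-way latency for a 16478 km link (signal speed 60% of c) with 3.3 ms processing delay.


Speed = 0.6 * 3e5 km/s = 180000 km/s
Propagation delay = 16478 / 180000 = 0.0915 s = 91.5444 ms
Processing delay = 3.3 ms
Total one-way latency = 94.8444 ms


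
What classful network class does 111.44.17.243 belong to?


First octet: 111
Binary: 01101111
0xxxxxxx -> Class A (1-126)
Class A, default mask 255.0.0.0 (/8)


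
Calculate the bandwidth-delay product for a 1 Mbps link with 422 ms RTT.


BDP = bandwidth * RTT
= 1 Mbps * 422 ms
= 1 * 1e6 * 422 / 1000 bits
= 422000 bits
= 52750 bytes
= 51.5137 KB
BDP = 422000 bits (52750 bytes)


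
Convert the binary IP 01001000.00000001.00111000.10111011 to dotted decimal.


01001000 = 72
00000001 = 1
00111000 = 56
10111011 = 187
IP: 72.1.56.187


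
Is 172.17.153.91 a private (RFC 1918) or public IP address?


RFC 1918 private ranges:
  10.0.0.0/8 (10.0.0.0 - 10.255.255.255)
  172.16.0.0/12 (172.16.0.0 - 172.31.255.255)
  192.168.0.0/16 (192.168.0.0 - 192.168.255.255)
Private (in 172.16.0.0/12)


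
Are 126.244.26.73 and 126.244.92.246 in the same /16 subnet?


Mask: 255.255.0.0
126.244.26.73 AND mask = 126.244.0.0
126.244.92.246 AND mask = 126.244.0.0
Yes, same subnet (126.244.0.0)


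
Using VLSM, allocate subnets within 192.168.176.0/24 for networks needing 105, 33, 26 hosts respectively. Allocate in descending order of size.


105 hosts -> /25 (126 usable): 192.168.176.0/25
33 hosts -> /26 (62 usable): 192.168.176.128/26
26 hosts -> /27 (30 usable): 192.168.176.192/27
Allocation: 192.168.176.0/25 (105 hosts, 126 usable); 192.168.176.128/26 (33 hosts, 62 usable); 192.168.176.192/27 (26 hosts, 30 usable)


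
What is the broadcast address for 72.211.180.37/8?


Network: 72.0.0.0/8
Host bits = 24
Set all host bits to 1:
Broadcast: 72.255.255.255


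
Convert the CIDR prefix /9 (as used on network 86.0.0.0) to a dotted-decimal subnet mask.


/9 means 9 network bits, 23 host bits
Binary: 11111111100000000000000000000000
Mask: 255.128.0.0


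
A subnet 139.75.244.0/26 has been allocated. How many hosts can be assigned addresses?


Host bits = 32 - 26 = 6
Total addresses = 2^6 = 64
Usable = total - 2 (network and broadcast)
Usable hosts: 62


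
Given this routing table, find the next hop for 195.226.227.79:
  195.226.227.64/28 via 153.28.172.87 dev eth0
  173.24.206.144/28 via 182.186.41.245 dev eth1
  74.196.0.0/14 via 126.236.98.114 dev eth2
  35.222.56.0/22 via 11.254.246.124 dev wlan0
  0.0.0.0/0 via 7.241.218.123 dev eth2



Longest prefix match for 195.226.227.79:
  /28 195.226.227.64: MATCH
  /28 173.24.206.144: no
  /14 74.196.0.0: no
  /22 35.222.56.0: no
  /0 0.0.0.0: MATCH
Selected: next-hop 153.28.172.87 via eth0 (matched /28)


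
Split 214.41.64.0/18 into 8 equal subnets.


New prefix = 18 + 3 = 21
Each subnet has 2048 addresses
  214.41.64.0/21
  214.41.72.0/21
  214.41.80.0/21
  214.41.88.0/21
  214.41.96.0/21
  214.41.104.0/21
  214.41.112.0/21
  214.41.120.0/21
Subnets: 214.41.64.0/21, 214.41.72.0/21, 214.41.80.0/21, 214.41.88.0/21, 214.41.96.0/21, 214.41.104.0/21, 214.41.112.0/21, 214.41.120.0/21


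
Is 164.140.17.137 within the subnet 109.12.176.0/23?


Subnet network: 109.12.176.0
Test IP AND mask: 164.140.16.0
No, 164.140.17.137 is not in 109.12.176.0/23


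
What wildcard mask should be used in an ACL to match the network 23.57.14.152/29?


Subnet mask: 255.255.255.248
Wildcard = 255.255.255.255 - subnet mask
255 - 255 = 0
255 - 255 = 0
255 - 255 = 0
255 - 248 = 7
Wildcard: 0.0.0.7


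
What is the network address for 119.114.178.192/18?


IP:   01110111.01110010.10110010.11000000
Mask: 11111111.11111111.11000000.00000000
AND operation:
Net:  01110111.01110010.10000000.00000000
Network: 119.114.128.0/18


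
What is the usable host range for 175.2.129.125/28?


Network: 175.2.129.112
Broadcast: 175.2.129.127
First usable = network + 1
Last usable = broadcast - 1
Range: 175.2.129.113 to 175.2.129.126


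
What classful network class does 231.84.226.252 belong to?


First octet: 231
Binary: 11100111
1110xxxx -> Class D (224-239)
Class D (multicast), default mask N/A


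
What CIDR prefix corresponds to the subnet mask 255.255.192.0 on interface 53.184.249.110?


Binary: 11111111.11111111.11000000.00000000
Count leading 1s
Prefix: /18


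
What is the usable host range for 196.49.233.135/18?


Network: 196.49.192.0
Broadcast: 196.49.255.255
First usable = network + 1
Last usable = broadcast - 1
Range: 196.49.192.1 to 196.49.255.254


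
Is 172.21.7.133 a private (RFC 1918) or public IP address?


RFC 1918 private ranges:
  10.0.0.0/8 (10.0.0.0 - 10.255.255.255)
  172.16.0.0/12 (172.16.0.0 - 172.31.255.255)
  192.168.0.0/16 (192.168.0.0 - 192.168.255.255)
Private (in 172.16.0.0/12)


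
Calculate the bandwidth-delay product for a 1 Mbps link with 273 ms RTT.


BDP = bandwidth * RTT
= 1 Mbps * 273 ms
= 1 * 1e6 * 273 / 1000 bits
= 273000 bits
= 34125 bytes
= 33.3252 KB
BDP = 273000 bits (34125 bytes)


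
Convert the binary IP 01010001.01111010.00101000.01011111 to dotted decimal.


01010001 = 81
01111010 = 122
00101000 = 40
01011111 = 95
IP: 81.122.40.95


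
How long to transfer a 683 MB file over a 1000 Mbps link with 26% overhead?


Effective throughput = 1000 * (1 - 26/100) = 740 Mbps
File size in Mb = 683 * 8 = 5464 Mb
Time = 5464 / 740
Time = 7.3838 seconds


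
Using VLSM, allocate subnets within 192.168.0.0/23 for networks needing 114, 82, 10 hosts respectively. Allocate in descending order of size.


114 hosts -> /25 (126 usable): 192.168.0.0/25
82 hosts -> /25 (126 usable): 192.168.0.128/25
10 hosts -> /28 (14 usable): 192.168.1.0/28
Allocation: 192.168.0.0/25 (114 hosts, 126 usable); 192.168.0.128/25 (82 hosts, 126 usable); 192.168.1.0/28 (10 hosts, 14 usable)


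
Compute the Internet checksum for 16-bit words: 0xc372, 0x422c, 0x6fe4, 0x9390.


Sum all words (with carry folding):
+ 0xc372 = 0xc372
+ 0x422c = 0x059f
+ 0x6fe4 = 0x7583
+ 0x9390 = 0x0914
One's complement: ~0x0914
Checksum = 0xf6eb


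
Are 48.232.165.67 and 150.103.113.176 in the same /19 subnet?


Mask: 255.255.224.0
48.232.165.67 AND mask = 48.232.160.0
150.103.113.176 AND mask = 150.103.96.0
No, different subnets (48.232.160.0 vs 150.103.96.0)


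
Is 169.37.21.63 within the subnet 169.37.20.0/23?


Subnet network: 169.37.20.0
Test IP AND mask: 169.37.20.0
Yes, 169.37.21.63 is in 169.37.20.0/23


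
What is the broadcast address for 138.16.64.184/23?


Network: 138.16.64.0/23
Host bits = 9
Set all host bits to 1:
Broadcast: 138.16.65.255


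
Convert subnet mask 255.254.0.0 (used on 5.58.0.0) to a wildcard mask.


Subnet mask: 255.254.0.0
Wildcard = 255.255.255.255 - subnet mask
255 - 255 = 0
255 - 254 = 1
255 - 0 = 255
255 - 0 = 255
Wildcard: 0.1.255.255


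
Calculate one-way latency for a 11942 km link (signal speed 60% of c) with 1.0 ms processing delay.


Speed = 0.6 * 3e5 km/s = 180000 km/s
Propagation delay = 11942 / 180000 = 0.0663 s = 66.3444 ms
Processing delay = 1.0 ms
Total one-way latency = 67.3444 ms


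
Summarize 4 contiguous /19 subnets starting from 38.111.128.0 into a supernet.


Original prefix: /19
Number of subnets: 4 = 2^2
New prefix = 19 - 2 = 17
Supernet: 38.111.128.0/17


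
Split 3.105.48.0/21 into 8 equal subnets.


New prefix = 21 + 3 = 24
Each subnet has 256 addresses
  3.105.48.0/24
  3.105.49.0/24
  3.105.50.0/24
  3.105.51.0/24
  3.105.52.0/24
  3.105.53.0/24
  3.105.54.0/24
  3.105.55.0/24
Subnets: 3.105.48.0/24, 3.105.49.0/24, 3.105.50.0/24, 3.105.51.0/24, 3.105.52.0/24, 3.105.53.0/24, 3.105.54.0/24, 3.105.55.0/24


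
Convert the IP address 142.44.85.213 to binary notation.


142 = 10001110
44 = 00101100
85 = 01010101
213 = 11010101
Binary: 10001110.00101100.01010101.11010101


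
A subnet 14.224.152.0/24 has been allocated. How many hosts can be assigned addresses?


Host bits = 32 - 24 = 8
Total addresses = 2^8 = 256
Usable = total - 2 (network and broadcast)
Usable hosts: 254


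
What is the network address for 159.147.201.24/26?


IP:   10011111.10010011.11001001.00011000
Mask: 11111111.11111111.11111111.11000000
AND operation:
Net:  10011111.10010011.11001001.00000000
Network: 159.147.201.0/26


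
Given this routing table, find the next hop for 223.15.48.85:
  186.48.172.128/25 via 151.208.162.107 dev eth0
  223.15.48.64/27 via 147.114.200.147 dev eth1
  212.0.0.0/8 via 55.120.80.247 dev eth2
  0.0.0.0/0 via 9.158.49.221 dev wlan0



Longest prefix match for 223.15.48.85:
  /25 186.48.172.128: no
  /27 223.15.48.64: MATCH
  /8 212.0.0.0: no
  /0 0.0.0.0: MATCH
Selected: next-hop 147.114.200.147 via eth1 (matched /27)


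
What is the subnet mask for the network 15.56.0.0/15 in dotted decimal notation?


/15 means 15 network bits, 17 host bits
Binary: 11111111111111100000000000000000
Mask: 255.254.0.0


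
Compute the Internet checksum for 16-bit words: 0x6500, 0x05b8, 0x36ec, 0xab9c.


Sum all words (with carry folding):
+ 0x6500 = 0x6500
+ 0x05b8 = 0x6ab8
+ 0x36ec = 0xa1a4
+ 0xab9c = 0x4d41
One's complement: ~0x4d41
Checksum = 0xb2be


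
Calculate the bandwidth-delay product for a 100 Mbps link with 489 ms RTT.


BDP = bandwidth * RTT
= 100 Mbps * 489 ms
= 100 * 1e6 * 489 / 1000 bits
= 48900000 bits
= 6112500 bytes
= 5969.2383 KB
BDP = 48900000 bits (6112500 bytes)


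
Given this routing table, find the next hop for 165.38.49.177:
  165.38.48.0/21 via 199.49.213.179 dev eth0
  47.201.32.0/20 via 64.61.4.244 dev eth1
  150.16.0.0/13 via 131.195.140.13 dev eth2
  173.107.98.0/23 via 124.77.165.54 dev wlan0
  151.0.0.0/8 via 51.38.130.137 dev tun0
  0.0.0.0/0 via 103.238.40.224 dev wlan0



Longest prefix match for 165.38.49.177:
  /21 165.38.48.0: MATCH
  /20 47.201.32.0: no
  /13 150.16.0.0: no
  /23 173.107.98.0: no
  /8 151.0.0.0: no
  /0 0.0.0.0: MATCH
Selected: next-hop 199.49.213.179 via eth0 (matched /21)


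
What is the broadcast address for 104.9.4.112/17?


Network: 104.9.0.0/17
Host bits = 15
Set all host bits to 1:
Broadcast: 104.9.127.255


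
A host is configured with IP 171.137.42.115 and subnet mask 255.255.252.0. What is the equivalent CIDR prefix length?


Binary: 11111111.11111111.11111100.00000000
Count leading 1s
Prefix: /22


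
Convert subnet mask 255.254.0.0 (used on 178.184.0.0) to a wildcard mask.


Subnet mask: 255.254.0.0
Wildcard = 255.255.255.255 - subnet mask
255 - 255 = 0
255 - 254 = 1
255 - 0 = 255
255 - 0 = 255
Wildcard: 0.1.255.255


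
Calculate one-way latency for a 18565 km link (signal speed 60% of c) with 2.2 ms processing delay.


Speed = 0.6 * 3e5 km/s = 180000 km/s
Propagation delay = 18565 / 180000 = 0.1031 s = 103.1389 ms
Processing delay = 2.2 ms
Total one-way latency = 105.3389 ms


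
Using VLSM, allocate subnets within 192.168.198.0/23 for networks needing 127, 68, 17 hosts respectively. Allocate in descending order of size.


127 hosts -> /24 (254 usable): 192.168.198.0/24
68 hosts -> /25 (126 usable): 192.168.199.0/25
17 hosts -> /27 (30 usable): 192.168.199.128/27
Allocation: 192.168.198.0/24 (127 hosts, 254 usable); 192.168.199.0/25 (68 hosts, 126 usable); 192.168.199.128/27 (17 hosts, 30 usable)


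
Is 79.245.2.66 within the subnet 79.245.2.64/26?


Subnet network: 79.245.2.64
Test IP AND mask: 79.245.2.64
Yes, 79.245.2.66 is in 79.245.2.64/26


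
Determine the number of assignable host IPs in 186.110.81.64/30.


Host bits = 32 - 30 = 2
Total addresses = 2^2 = 4
Usable = total - 2 (network and broadcast)
Usable hosts: 2


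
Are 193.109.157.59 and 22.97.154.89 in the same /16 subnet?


Mask: 255.255.0.0
193.109.157.59 AND mask = 193.109.0.0
22.97.154.89 AND mask = 22.97.0.0
No, different subnets (193.109.0.0 vs 22.97.0.0)


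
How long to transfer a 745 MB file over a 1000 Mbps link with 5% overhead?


Effective throughput = 1000 * (1 - 5/100) = 950 Mbps
File size in Mb = 745 * 8 = 5960 Mb
Time = 5960 / 950
Time = 6.2737 seconds


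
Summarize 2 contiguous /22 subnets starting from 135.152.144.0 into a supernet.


Original prefix: /22
Number of subnets: 2 = 2^1
New prefix = 22 - 1 = 21
Supernet: 135.152.144.0/21


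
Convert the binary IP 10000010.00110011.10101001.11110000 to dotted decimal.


10000010 = 130
00110011 = 51
10101001 = 169
11110000 = 240
IP: 130.51.169.240


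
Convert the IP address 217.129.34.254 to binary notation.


217 = 11011001
129 = 10000001
34 = 00100010
254 = 11111110
Binary: 11011001.10000001.00100010.11111110


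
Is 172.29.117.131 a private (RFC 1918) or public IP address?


RFC 1918 private ranges:
  10.0.0.0/8 (10.0.0.0 - 10.255.255.255)
  172.16.0.0/12 (172.16.0.0 - 172.31.255.255)
  192.168.0.0/16 (192.168.0.0 - 192.168.255.255)
Private (in 172.16.0.0/12)


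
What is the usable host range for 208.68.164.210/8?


Network: 208.0.0.0
Broadcast: 208.255.255.255
First usable = network + 1
Last usable = broadcast - 1
Range: 208.0.0.1 to 208.255.255.254


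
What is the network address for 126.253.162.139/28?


IP:   01111110.11111101.10100010.10001011
Mask: 11111111.11111111.11111111.11110000
AND operation:
Net:  01111110.11111101.10100010.10000000
Network: 126.253.162.128/28


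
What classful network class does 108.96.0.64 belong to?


First octet: 108
Binary: 01101100
0xxxxxxx -> Class A (1-126)
Class A, default mask 255.0.0.0 (/8)


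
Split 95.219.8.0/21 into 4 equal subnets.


New prefix = 21 + 2 = 23
Each subnet has 512 addresses
  95.219.8.0/23
  95.219.10.0/23
  95.219.12.0/23
  95.219.14.0/23
Subnets: 95.219.8.0/23, 95.219.10.0/23, 95.219.12.0/23, 95.219.14.0/23


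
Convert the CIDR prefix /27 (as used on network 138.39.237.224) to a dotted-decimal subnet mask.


/27 means 27 network bits, 5 host bits
Binary: 11111111111111111111111111100000
Mask: 255.255.255.224


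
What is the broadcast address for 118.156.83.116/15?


Network: 118.156.0.0/15
Host bits = 17
Set all host bits to 1:
Broadcast: 118.157.255.255


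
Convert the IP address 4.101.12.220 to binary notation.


4 = 00000100
101 = 01100101
12 = 00001100
220 = 11011100
Binary: 00000100.01100101.00001100.11011100


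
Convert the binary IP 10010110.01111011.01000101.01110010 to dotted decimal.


10010110 = 150
01111011 = 123
01000101 = 69
01110010 = 114
IP: 150.123.69.114


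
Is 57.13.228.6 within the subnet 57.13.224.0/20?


Subnet network: 57.13.224.0
Test IP AND mask: 57.13.224.0
Yes, 57.13.228.6 is in 57.13.224.0/20


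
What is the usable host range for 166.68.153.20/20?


Network: 166.68.144.0
Broadcast: 166.68.159.255
First usable = network + 1
Last usable = broadcast - 1
Range: 166.68.144.1 to 166.68.159.254


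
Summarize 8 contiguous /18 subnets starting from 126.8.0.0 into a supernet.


Original prefix: /18
Number of subnets: 8 = 2^3
New prefix = 18 - 3 = 15
Supernet: 126.8.0.0/15


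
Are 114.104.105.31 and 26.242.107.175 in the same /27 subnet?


Mask: 255.255.255.224
114.104.105.31 AND mask = 114.104.105.0
26.242.107.175 AND mask = 26.242.107.160
No, different subnets (114.104.105.0 vs 26.242.107.160)


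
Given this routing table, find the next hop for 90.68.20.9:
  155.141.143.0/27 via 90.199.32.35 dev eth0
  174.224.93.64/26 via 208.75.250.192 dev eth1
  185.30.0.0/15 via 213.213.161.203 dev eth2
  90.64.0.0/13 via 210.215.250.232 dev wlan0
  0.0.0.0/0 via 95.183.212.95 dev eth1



Longest prefix match for 90.68.20.9:
  /27 155.141.143.0: no
  /26 174.224.93.64: no
  /15 185.30.0.0: no
  /13 90.64.0.0: MATCH
  /0 0.0.0.0: MATCH
Selected: next-hop 210.215.250.232 via wlan0 (matched /13)


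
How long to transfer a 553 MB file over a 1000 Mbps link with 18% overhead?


Effective throughput = 1000 * (1 - 18/100) = 820.0 Mbps
File size in Mb = 553 * 8 = 4424 Mb
Time = 4424 / 820.0
Time = 5.3951 seconds


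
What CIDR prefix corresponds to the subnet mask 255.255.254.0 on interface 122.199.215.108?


Binary: 11111111.11111111.11111110.00000000
Count leading 1s
Prefix: /23


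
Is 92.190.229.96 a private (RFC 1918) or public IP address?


RFC 1918 private ranges:
  10.0.0.0/8 (10.0.0.0 - 10.255.255.255)
  172.16.0.0/12 (172.16.0.0 - 172.31.255.255)
  192.168.0.0/16 (192.168.0.0 - 192.168.255.255)
Public (not in any RFC 1918 range)


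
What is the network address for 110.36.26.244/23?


IP:   01101110.00100100.00011010.11110100
Mask: 11111111.11111111.11111110.00000000
AND operation:
Net:  01101110.00100100.00011010.00000000
Network: 110.36.26.0/23


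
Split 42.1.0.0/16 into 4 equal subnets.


New prefix = 16 + 2 = 18
Each subnet has 16384 addresses
  42.1.0.0/18
  42.1.64.0/18
  42.1.128.0/18
  42.1.192.0/18
Subnets: 42.1.0.0/18, 42.1.64.0/18, 42.1.128.0/18, 42.1.192.0/18


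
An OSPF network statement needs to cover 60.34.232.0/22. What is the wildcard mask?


Subnet mask: 255.255.252.0
Wildcard = 255.255.255.255 - subnet mask
255 - 255 = 0
255 - 255 = 0
255 - 252 = 3
255 - 0 = 255
Wildcard: 0.0.3.255


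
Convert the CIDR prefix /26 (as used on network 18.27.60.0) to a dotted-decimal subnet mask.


/26 means 26 network bits, 6 host bits
Binary: 11111111111111111111111111000000
Mask: 255.255.255.192


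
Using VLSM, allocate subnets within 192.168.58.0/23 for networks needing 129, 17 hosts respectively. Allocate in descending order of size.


129 hosts -> /24 (254 usable): 192.168.58.0/24
17 hosts -> /27 (30 usable): 192.168.59.0/27
Allocation: 192.168.58.0/24 (129 hosts, 254 usable); 192.168.59.0/27 (17 hosts, 30 usable)


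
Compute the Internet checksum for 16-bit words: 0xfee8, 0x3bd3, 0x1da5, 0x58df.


Sum all words (with carry folding):
+ 0xfee8 = 0xfee8
+ 0x3bd3 = 0x3abc
+ 0x1da5 = 0x5861
+ 0x58df = 0xb140
One's complement: ~0xb140
Checksum = 0x4ebf


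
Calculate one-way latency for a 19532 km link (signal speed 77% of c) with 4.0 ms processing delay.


Speed = 0.77 * 3e5 km/s = 231000 km/s
Propagation delay = 19532 / 231000 = 0.0846 s = 84.5541 ms
Processing delay = 4.0 ms
Total one-way latency = 88.5541 ms


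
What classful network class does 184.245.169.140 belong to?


First octet: 184
Binary: 10111000
10xxxxxx -> Class B (128-191)
Class B, default mask 255.255.0.0 (/16)


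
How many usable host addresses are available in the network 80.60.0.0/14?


Host bits = 32 - 14 = 18
Total addresses = 2^18 = 262144
Usable = total - 2 (network and broadcast)
Usable hosts: 262142


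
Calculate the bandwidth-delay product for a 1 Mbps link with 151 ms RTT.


BDP = bandwidth * RTT
= 1 Mbps * 151 ms
= 1 * 1e6 * 151 / 1000 bits
= 151000 bits
= 18875 bytes
= 18.4326 KB
BDP = 151000 bits (18875 bytes)


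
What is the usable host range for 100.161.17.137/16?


Network: 100.161.0.0
Broadcast: 100.161.255.255
First usable = network + 1
Last usable = broadcast - 1
Range: 100.161.0.1 to 100.161.255.254


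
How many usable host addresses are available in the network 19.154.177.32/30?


Host bits = 32 - 30 = 2
Total addresses = 2^2 = 4
Usable = total - 2 (network and broadcast)
Usable hosts: 2


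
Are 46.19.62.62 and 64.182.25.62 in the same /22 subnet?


Mask: 255.255.252.0
46.19.62.62 AND mask = 46.19.60.0
64.182.25.62 AND mask = 64.182.24.0
No, different subnets (46.19.60.0 vs 64.182.24.0)


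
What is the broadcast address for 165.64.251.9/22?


Network: 165.64.248.0/22
Host bits = 10
Set all host bits to 1:
Broadcast: 165.64.251.255


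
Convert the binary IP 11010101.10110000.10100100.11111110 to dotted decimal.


11010101 = 213
10110000 = 176
10100100 = 164
11111110 = 254
IP: 213.176.164.254


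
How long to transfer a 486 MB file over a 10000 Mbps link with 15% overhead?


Effective throughput = 10000 * (1 - 15/100) = 8500 Mbps
File size in Mb = 486 * 8 = 3888 Mb
Time = 3888 / 8500
Time = 0.4574 seconds


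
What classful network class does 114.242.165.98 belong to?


First octet: 114
Binary: 01110010
0xxxxxxx -> Class A (1-126)
Class A, default mask 255.0.0.0 (/8)


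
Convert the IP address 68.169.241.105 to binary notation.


68 = 01000100
169 = 10101001
241 = 11110001
105 = 01101001
Binary: 01000100.10101001.11110001.01101001


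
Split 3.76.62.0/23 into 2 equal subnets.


New prefix = 23 + 1 = 24
Each subnet has 256 addresses
  3.76.62.0/24
  3.76.63.0/24
Subnets: 3.76.62.0/24, 3.76.63.0/24


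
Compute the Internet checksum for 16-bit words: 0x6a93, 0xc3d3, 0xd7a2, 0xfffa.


Sum all words (with carry folding):
+ 0x6a93 = 0x6a93
+ 0xc3d3 = 0x2e67
+ 0xd7a2 = 0x060a
+ 0xfffa = 0x0605
One's complement: ~0x0605
Checksum = 0xf9fa


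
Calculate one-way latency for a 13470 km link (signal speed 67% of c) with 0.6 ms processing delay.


Speed = 0.67 * 3e5 km/s = 201000 km/s
Propagation delay = 13470 / 201000 = 0.067 s = 67.0149 ms
Processing delay = 0.6 ms
Total one-way latency = 67.6149 ms


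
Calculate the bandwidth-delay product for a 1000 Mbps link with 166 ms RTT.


BDP = bandwidth * RTT
= 1000 Mbps * 166 ms
= 1000 * 1e6 * 166 / 1000 bits
= 166000000 bits
= 20750000 bytes
= 20263.6719 KB
BDP = 166000000 bits (20750000 bytes)


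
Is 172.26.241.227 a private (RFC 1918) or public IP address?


RFC 1918 private ranges:
  10.0.0.0/8 (10.0.0.0 - 10.255.255.255)
  172.16.0.0/12 (172.16.0.0 - 172.31.255.255)
  192.168.0.0/16 (192.168.0.0 - 192.168.255.255)
Private (in 172.16.0.0/12)


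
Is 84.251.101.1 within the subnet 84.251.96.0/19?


Subnet network: 84.251.96.0
Test IP AND mask: 84.251.96.0
Yes, 84.251.101.1 is in 84.251.96.0/19


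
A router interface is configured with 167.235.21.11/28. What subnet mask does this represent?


/28 means 28 network bits, 4 host bits
Binary: 11111111111111111111111111110000
Mask: 255.255.255.240


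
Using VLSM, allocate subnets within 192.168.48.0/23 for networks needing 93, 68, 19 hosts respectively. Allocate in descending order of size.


93 hosts -> /25 (126 usable): 192.168.48.0/25
68 hosts -> /25 (126 usable): 192.168.48.128/25
19 hosts -> /27 (30 usable): 192.168.49.0/27
Allocation: 192.168.48.0/25 (93 hosts, 126 usable); 192.168.48.128/25 (68 hosts, 126 usable); 192.168.49.0/27 (19 hosts, 30 usable)


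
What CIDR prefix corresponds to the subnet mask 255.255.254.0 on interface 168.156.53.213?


Binary: 11111111.11111111.11111110.00000000
Count leading 1s
Prefix: /23


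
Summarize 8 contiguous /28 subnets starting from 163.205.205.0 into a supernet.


Original prefix: /28
Number of subnets: 8 = 2^3
New prefix = 28 - 3 = 25
Supernet: 163.205.205.0/25


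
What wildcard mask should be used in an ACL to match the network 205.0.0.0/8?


Subnet mask: 255.0.0.0
Wildcard = 255.255.255.255 - subnet mask
255 - 255 = 0
255 - 0 = 255
255 - 0 = 255
255 - 0 = 255
Wildcard: 0.255.255.255


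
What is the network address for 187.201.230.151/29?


IP:   10111011.11001001.11100110.10010111
Mask: 11111111.11111111.11111111.11111000
AND operation:
Net:  10111011.11001001.11100110.10010000
Network: 187.201.230.144/29


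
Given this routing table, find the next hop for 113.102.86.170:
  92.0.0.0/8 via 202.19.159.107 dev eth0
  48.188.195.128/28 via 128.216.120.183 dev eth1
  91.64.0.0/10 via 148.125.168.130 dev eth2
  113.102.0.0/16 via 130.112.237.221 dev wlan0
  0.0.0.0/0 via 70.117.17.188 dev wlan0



Longest prefix match for 113.102.86.170:
  /8 92.0.0.0: no
  /28 48.188.195.128: no
  /10 91.64.0.0: no
  /16 113.102.0.0: MATCH
  /0 0.0.0.0: MATCH
Selected: next-hop 130.112.237.221 via wlan0 (matched /16)


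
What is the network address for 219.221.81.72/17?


IP:   11011011.11011101.01010001.01001000
Mask: 11111111.11111111.10000000.00000000
AND operation:
Net:  11011011.11011101.00000000.00000000
Network: 219.221.0.0/17


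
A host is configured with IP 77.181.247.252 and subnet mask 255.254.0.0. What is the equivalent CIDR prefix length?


Binary: 11111111.11111110.00000000.00000000
Count leading 1s
Prefix: /15


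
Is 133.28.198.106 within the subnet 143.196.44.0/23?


Subnet network: 143.196.44.0
Test IP AND mask: 133.28.198.0
No, 133.28.198.106 is not in 143.196.44.0/23


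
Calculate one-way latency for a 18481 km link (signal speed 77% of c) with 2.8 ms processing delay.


Speed = 0.77 * 3e5 km/s = 231000 km/s
Propagation delay = 18481 / 231000 = 0.08 s = 80.0043 ms
Processing delay = 2.8 ms
Total one-way latency = 82.8043 ms


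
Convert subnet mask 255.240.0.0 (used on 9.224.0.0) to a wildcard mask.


Subnet mask: 255.240.0.0
Wildcard = 255.255.255.255 - subnet mask
255 - 255 = 0
255 - 240 = 15
255 - 0 = 255
255 - 0 = 255
Wildcard: 0.15.255.255


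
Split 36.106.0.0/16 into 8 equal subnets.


New prefix = 16 + 3 = 19
Each subnet has 8192 addresses
  36.106.0.0/19
  36.106.32.0/19
  36.106.64.0/19
  36.106.96.0/19
  36.106.128.0/19
  36.106.160.0/19
  36.106.192.0/19
  36.106.224.0/19
Subnets: 36.106.0.0/19, 36.106.32.0/19, 36.106.64.0/19, 36.106.96.0/19, 36.106.128.0/19, 36.106.160.0/19, 36.106.192.0/19, 36.106.224.0/19


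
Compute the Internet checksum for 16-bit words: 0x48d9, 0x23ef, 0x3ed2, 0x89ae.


Sum all words (with carry folding):
+ 0x48d9 = 0x48d9
+ 0x23ef = 0x6cc8
+ 0x3ed2 = 0xab9a
+ 0x89ae = 0x3549
One's complement: ~0x3549
Checksum = 0xcab6


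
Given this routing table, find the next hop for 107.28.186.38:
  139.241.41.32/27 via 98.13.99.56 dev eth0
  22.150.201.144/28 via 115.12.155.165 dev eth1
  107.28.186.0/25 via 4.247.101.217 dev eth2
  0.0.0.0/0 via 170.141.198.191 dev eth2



Longest prefix match for 107.28.186.38:
  /27 139.241.41.32: no
  /28 22.150.201.144: no
  /25 107.28.186.0: MATCH
  /0 0.0.0.0: MATCH
Selected: next-hop 4.247.101.217 via eth2 (matched /25)


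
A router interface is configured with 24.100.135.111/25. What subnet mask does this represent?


/25 means 25 network bits, 7 host bits
Binary: 11111111111111111111111110000000
Mask: 255.255.255.128


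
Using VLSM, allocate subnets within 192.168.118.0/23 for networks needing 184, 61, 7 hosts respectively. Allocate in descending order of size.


184 hosts -> /24 (254 usable): 192.168.118.0/24
61 hosts -> /26 (62 usable): 192.168.119.0/26
7 hosts -> /28 (14 usable): 192.168.119.64/28
Allocation: 192.168.118.0/24 (184 hosts, 254 usable); 192.168.119.0/26 (61 hosts, 62 usable); 192.168.119.64/28 (7 hosts, 14 usable)


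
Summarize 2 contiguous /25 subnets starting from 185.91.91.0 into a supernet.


Original prefix: /25
Number of subnets: 2 = 2^1
New prefix = 25 - 1 = 24
Supernet: 185.91.91.0/24


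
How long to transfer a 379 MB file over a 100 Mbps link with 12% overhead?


Effective throughput = 100 * (1 - 12/100) = 88 Mbps
File size in Mb = 379 * 8 = 3032 Mb
Time = 3032 / 88
Time = 34.4545 seconds


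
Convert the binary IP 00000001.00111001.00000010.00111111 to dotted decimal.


00000001 = 1
00111001 = 57
00000010 = 2
00111111 = 63
IP: 1.57.2.63


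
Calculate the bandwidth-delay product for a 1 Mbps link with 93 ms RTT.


BDP = bandwidth * RTT
= 1 Mbps * 93 ms
= 1 * 1e6 * 93 / 1000 bits
= 93000 bits
= 11625 bytes
= 11.3525 KB
BDP = 93000 bits (11625 bytes)


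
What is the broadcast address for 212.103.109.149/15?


Network: 212.102.0.0/15
Host bits = 17
Set all host bits to 1:
Broadcast: 212.103.255.255


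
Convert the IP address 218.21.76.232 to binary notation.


218 = 11011010
21 = 00010101
76 = 01001100
232 = 11101000
Binary: 11011010.00010101.01001100.11101000


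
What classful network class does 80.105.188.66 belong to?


First octet: 80
Binary: 01010000
0xxxxxxx -> Class A (1-126)
Class A, default mask 255.0.0.0 (/8)


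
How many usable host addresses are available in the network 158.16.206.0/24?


Host bits = 32 - 24 = 8
Total addresses = 2^8 = 256
Usable = total - 2 (network and broadcast)
Usable hosts: 254


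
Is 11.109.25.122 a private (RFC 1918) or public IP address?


RFC 1918 private ranges:
  10.0.0.0/8 (10.0.0.0 - 10.255.255.255)
  172.16.0.0/12 (172.16.0.0 - 172.31.255.255)
  192.168.0.0/16 (192.168.0.0 - 192.168.255.255)
Public (not in any RFC 1918 range)


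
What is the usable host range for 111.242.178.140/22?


Network: 111.242.176.0
Broadcast: 111.242.179.255
First usable = network + 1
Last usable = broadcast - 1
Range: 111.242.176.1 to 111.242.179.254


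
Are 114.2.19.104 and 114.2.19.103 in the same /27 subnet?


Mask: 255.255.255.224
114.2.19.104 AND mask = 114.2.19.96
114.2.19.103 AND mask = 114.2.19.96
Yes, same subnet (114.2.19.96)


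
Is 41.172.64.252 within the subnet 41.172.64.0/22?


Subnet network: 41.172.64.0
Test IP AND mask: 41.172.64.0
Yes, 41.172.64.252 is in 41.172.64.0/22


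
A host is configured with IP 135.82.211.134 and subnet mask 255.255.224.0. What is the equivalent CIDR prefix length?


Binary: 11111111.11111111.11100000.00000000
Count leading 1s
Prefix: /19


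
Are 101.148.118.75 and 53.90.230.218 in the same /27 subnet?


Mask: 255.255.255.224
101.148.118.75 AND mask = 101.148.118.64
53.90.230.218 AND mask = 53.90.230.192
No, different subnets (101.148.118.64 vs 53.90.230.192)


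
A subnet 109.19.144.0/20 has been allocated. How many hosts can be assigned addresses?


Host bits = 32 - 20 = 12
Total addresses = 2^12 = 4096
Usable = total - 2 (network and broadcast)
Usable hosts: 4094


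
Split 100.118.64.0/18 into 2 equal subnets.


New prefix = 18 + 1 = 19
Each subnet has 8192 addresses
  100.118.64.0/19
  100.118.96.0/19
Subnets: 100.118.64.0/19, 100.118.96.0/19


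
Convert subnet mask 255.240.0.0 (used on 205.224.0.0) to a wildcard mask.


Subnet mask: 255.240.0.0
Wildcard = 255.255.255.255 - subnet mask
255 - 255 = 0
255 - 240 = 15
255 - 0 = 255
255 - 0 = 255
Wildcard: 0.15.255.255


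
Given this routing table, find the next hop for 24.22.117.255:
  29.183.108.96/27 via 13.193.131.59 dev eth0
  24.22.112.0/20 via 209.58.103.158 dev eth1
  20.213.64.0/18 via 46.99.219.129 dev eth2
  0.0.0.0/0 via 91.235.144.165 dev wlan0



Longest prefix match for 24.22.117.255:
  /27 29.183.108.96: no
  /20 24.22.112.0: MATCH
  /18 20.213.64.0: no
  /0 0.0.0.0: MATCH
Selected: next-hop 209.58.103.158 via eth1 (matched /20)


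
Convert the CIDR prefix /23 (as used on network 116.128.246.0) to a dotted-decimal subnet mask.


/23 means 23 network bits, 9 host bits
Binary: 11111111111111111111111000000000
Mask: 255.255.254.0


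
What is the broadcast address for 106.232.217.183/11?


Network: 106.224.0.0/11
Host bits = 21
Set all host bits to 1:
Broadcast: 106.255.255.255


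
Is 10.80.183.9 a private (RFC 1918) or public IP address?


RFC 1918 private ranges:
  10.0.0.0/8 (10.0.0.0 - 10.255.255.255)
  172.16.0.0/12 (172.16.0.0 - 172.31.255.255)
  192.168.0.0/16 (192.168.0.0 - 192.168.255.255)
Private (in 10.0.0.0/8)


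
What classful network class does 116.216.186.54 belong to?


First octet: 116
Binary: 01110100
0xxxxxxx -> Class A (1-126)
Class A, default mask 255.0.0.0 (/8)


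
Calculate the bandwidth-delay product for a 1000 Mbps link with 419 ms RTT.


BDP = bandwidth * RTT
= 1000 Mbps * 419 ms
= 1000 * 1e6 * 419 / 1000 bits
= 419000000 bits
= 52375000 bytes
= 51147.4609 KB
BDP = 419000000 bits (52375000 bytes)


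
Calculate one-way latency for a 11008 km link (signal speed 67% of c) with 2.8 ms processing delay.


Speed = 0.67 * 3e5 km/s = 201000 km/s
Propagation delay = 11008 / 201000 = 0.0548 s = 54.7662 ms
Processing delay = 2.8 ms
Total one-way latency = 57.5662 ms


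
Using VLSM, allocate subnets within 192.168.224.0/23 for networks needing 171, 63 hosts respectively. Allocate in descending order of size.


171 hosts -> /24 (254 usable): 192.168.224.0/24
63 hosts -> /25 (126 usable): 192.168.225.0/25
Allocation: 192.168.224.0/24 (171 hosts, 254 usable); 192.168.225.0/25 (63 hosts, 126 usable)


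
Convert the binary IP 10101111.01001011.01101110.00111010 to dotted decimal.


10101111 = 175
01001011 = 75
01101110 = 110
00111010 = 58
IP: 175.75.110.58


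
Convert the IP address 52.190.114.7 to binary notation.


52 = 00110100
190 = 10111110
114 = 01110010
7 = 00000111
Binary: 00110100.10111110.01110010.00000111


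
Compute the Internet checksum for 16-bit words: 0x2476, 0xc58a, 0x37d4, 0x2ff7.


Sum all words (with carry folding):
+ 0x2476 = 0x2476
+ 0xc58a = 0xea00
+ 0x37d4 = 0x21d5
+ 0x2ff7 = 0x51cc
One's complement: ~0x51cc
Checksum = 0xae33


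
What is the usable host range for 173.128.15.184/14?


Network: 173.128.0.0
Broadcast: 173.131.255.255
First usable = network + 1
Last usable = broadcast - 1
Range: 173.128.0.1 to 173.131.255.254


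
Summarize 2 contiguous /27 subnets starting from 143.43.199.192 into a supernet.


Original prefix: /27
Number of subnets: 2 = 2^1
New prefix = 27 - 1 = 26
Supernet: 143.43.199.192/26


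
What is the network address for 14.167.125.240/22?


IP:   00001110.10100111.01111101.11110000
Mask: 11111111.11111111.11111100.00000000
AND operation:
Net:  00001110.10100111.01111100.00000000
Network: 14.167.124.0/22


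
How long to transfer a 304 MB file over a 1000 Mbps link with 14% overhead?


Effective throughput = 1000 * (1 - 14/100) = 860 Mbps
File size in Mb = 304 * 8 = 2432 Mb
Time = 2432 / 860
Time = 2.8279 seconds


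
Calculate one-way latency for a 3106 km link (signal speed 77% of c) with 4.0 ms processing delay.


Speed = 0.77 * 3e5 km/s = 231000 km/s
Propagation delay = 3106 / 231000 = 0.0134 s = 13.4459 ms
Processing delay = 4.0 ms
Total one-way latency = 17.4459 ms


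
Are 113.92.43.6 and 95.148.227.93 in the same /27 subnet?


Mask: 255.255.255.224
113.92.43.6 AND mask = 113.92.43.0
95.148.227.93 AND mask = 95.148.227.64
No, different subnets (113.92.43.0 vs 95.148.227.64)


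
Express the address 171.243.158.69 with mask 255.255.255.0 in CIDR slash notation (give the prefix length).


Binary: 11111111.11111111.11111111.00000000
Count leading 1s
Prefix: /24


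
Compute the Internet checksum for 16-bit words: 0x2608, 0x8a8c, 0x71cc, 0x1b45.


Sum all words (with carry folding):
+ 0x2608 = 0x2608
+ 0x8a8c = 0xb094
+ 0x71cc = 0x2261
+ 0x1b45 = 0x3da6
One's complement: ~0x3da6
Checksum = 0xc259


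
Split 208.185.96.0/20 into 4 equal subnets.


New prefix = 20 + 2 = 22
Each subnet has 1024 addresses
  208.185.96.0/22
  208.185.100.0/22
  208.185.104.0/22
  208.185.108.0/22
Subnets: 208.185.96.0/22, 208.185.100.0/22, 208.185.104.0/22, 208.185.108.0/22


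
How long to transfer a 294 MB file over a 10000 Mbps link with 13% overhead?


Effective throughput = 10000 * (1 - 13/100) = 8700 Mbps
File size in Mb = 294 * 8 = 2352 Mb
Time = 2352 / 8700
Time = 0.2703 seconds
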